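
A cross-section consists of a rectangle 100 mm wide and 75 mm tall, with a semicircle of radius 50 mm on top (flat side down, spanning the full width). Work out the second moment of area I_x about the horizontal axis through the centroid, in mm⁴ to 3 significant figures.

I_x ≈ 1.31 × 10⁷ mm⁴

Break the section into simple shapes (no overlaps), measuring from the bottom-left corner of the bounding box.
Rectangular body: 100 × 75, A = 7 500 mm², y = 37.5 mm, Ī = 3 515 625 mm⁴.
Semicircular cap: semicircle r = 50, A = 3 927 mm², y = 96.221 mm, Ī = 685 981 mm⁴.
Centroid: ȳ = ΣA·y / ΣA = 57.68 mm.
Transfer each piece to the horizontal axis through the centroid using Ī + A·d² with d = y − 57.68:
  rectangular body: d = -20.18 mm → contributes +6 569 837 mm⁴
  semicircular cap: d = 38.541 mm → contributes +6 519 095 mm⁴
Total I = 13 088 932 mm⁴.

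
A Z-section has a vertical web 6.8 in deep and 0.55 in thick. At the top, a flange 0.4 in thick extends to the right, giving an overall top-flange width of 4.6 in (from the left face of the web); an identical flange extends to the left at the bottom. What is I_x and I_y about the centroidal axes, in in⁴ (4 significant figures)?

Decompose the section into non-overlapping parts with the origin at the bottom-left of its bounding rectangle.
Web: 0.55 × 6.8, A = 3.74 in², y = 3.4 in, Ī = 14.4115 in⁴.
Top flange (beyond web): 4.05 × 0.4, A = 1.62 in², y = 6.6 in, Ī = 0.0216 in⁴.
Bottom flange (beyond web): 4.05 × 0.4, A = 1.62 in², y = 0.2 in, Ī = 0.0216 in⁴.
Centroid: ȳ = ΣA·y / ΣA = 3.4 in.
Transfer each piece to the centroidal x-axis using Ī + A·d² with d = y − 3.4:
  web: d = 0 in → contributes +14.4115 in⁴
  top flange (beyond web): d = 3.2 in → contributes +16.6104 in⁴
  bottom flange (beyond web): d = -3.2 in → contributes +16.6104 in⁴
Total I = 47.6323 in⁴.
For the y-axis: x̄ = 4.325 in.
Repeating about the centroidal y-axis gives I_y = 21.6626 in⁴.

I_x ≈ 47.63 in⁴, I_y ≈ 21.66 in⁴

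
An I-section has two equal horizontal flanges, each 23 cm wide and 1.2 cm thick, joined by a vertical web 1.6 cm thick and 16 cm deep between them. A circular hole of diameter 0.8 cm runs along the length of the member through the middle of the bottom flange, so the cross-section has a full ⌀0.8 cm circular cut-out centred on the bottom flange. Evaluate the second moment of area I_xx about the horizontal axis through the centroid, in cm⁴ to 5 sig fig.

I_xx ≈ 4597.9 cm⁴

Treat the section as a set of non-overlapping primitives; coordinates are from the bounding-box lower-left.
Bottom flange: 23 × 1.2, A = 27.6 cm², y = 0.6 cm, Ī = 3.312 cm⁴.
Web: 1.6 × 16, A = 25.6 cm², y = 9.2 cm, Ī = 546.1333 cm⁴.
Top flange: 23 × 1.2, A = 27.6 cm², y = 17.8 cm, Ī = 3.312 cm⁴.
Hole (subtracted): ⌀0.8, A = 0.5026548 cm², y = 0.6 cm, Ī = 0.02010619 cm⁴.
Centroid: ȳ = ΣA·y / ΣA = 9.253835 cm.
Transfer each piece to the horizontal axis through the centroid using Ī + A·d² with d = y − 9.253835:
  bottom flange: d = -8.653835 cm → contributes +2070.245 cm⁴
  web: d = -0.0538353 cm → contributes +546.2075 cm⁴
  top flange: d = 8.546165 cm → contributes +2019.131 cm⁴
  hole: d = -8.653835 cm → contributes −37.66336 cm⁴
Total I = 4597.92 cm⁴.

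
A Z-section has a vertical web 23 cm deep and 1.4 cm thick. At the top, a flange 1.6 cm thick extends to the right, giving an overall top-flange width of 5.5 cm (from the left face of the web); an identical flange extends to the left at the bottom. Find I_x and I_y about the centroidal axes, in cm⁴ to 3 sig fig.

Decompose the section into non-overlapping parts with the origin at the bottom-left of its bounding rectangle.
Web: 1.4 × 23, A = 32.2 cm², y = 11.5 cm, Ī = 1419.5 cm⁴.
Top flange (beyond web): 4.1 × 1.6, A = 6.56 cm², y = 22.2 cm, Ī = 1.3995 cm⁴.
Bottom flange (beyond web): 4.1 × 1.6, A = 6.56 cm², y = 0.8 cm, Ī = 1.3995 cm⁴.
Centroid: ȳ = ΣA·y / ΣA = 11.5 cm.
Transfer each piece to the centroidal x-axis using Ī + A·d² with d = y − 11.5:
  web: d = 0 cm → contributes +1419.5 cm⁴
  top flange (beyond web): d = 10.7 cm → contributes +752.45 cm⁴
  bottom flange (beyond web): d = -10.7 cm → contributes +752.45 cm⁴
Total I = 2924.4 cm⁴.
For the y-axis: x̄ = 4.8 cm.
Repeating about the centroidal y-axis gives I_y = 122.86 cm⁴.

I_x ≈ 2920 cm⁴, I_y ≈ 123 cm⁴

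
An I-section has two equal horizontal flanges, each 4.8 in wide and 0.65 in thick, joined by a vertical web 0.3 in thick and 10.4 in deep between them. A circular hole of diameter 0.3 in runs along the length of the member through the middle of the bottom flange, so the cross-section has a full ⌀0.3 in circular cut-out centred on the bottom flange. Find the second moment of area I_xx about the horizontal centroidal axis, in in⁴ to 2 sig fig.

Decompose the section into non-overlapping parts with the origin at the bottom-left of its bounding rectangle.
Bottom flange: 4.8 × 0.65, A = 3.12 in², y = 0.325 in, Ī = 0.1099 in⁴.
Web: 0.3 × 10.4, A = 3.12 in², y = 5.85 in, Ī = 28.12 in⁴.
Top flange: 4.8 × 0.65, A = 3.12 in², y = 11.38 in, Ī = 0.1099 in⁴.
Hole (subtracted): ⌀0.3, A = 0.07069 in², y = 0.325 in, Ī = 0.0003976 in⁴.
Centroid: ȳ = ΣA·y / ΣA = 5.892 in.
Transfer each piece to the horizontal centroidal axis using Ī + A·d² with d = y − 5.892:
  bottom flange: d = -5.567 in → contributes +96.8 in⁴
  web: d = -0.04204 in → contributes +28.13 in⁴
  top flange: d = 5.483 in → contributes +93.91 in⁴
  hole: d = -5.567 in → contributes −2.191 in⁴
Total I = 216.6 in⁴.

I_xx ≈ 220 in⁴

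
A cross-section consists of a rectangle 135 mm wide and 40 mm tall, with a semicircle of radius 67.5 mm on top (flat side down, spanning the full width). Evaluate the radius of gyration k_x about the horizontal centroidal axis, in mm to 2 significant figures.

Break the section into simple shapes (no overlaps), measuring from the bottom-left corner of the bounding box.
Rectangular body: 135 × 40, A = 5 400 mm², y = 20 mm, Ī = 720 000 mm⁴.
Semicircular cap: semicircle r = 67.5, A = 7 157 mm², y = 68.65 mm, Ī = 2 278 490 mm⁴.
Centroid: ȳ = ΣA·y / ΣA = 47.73 mm.
Transfer each piece to the horizontal centroidal axis using Ī + A·d² with d = y − 47.73:
  rectangular body: d = -27.73 mm → contributes +4 871 537 mm⁴
  semicircular cap: d = 20.92 mm → contributes +5 410 876 mm⁴
Total I = 10 282 413 mm⁴.
Radius of gyration: k = √(I/A) = √(10 282 413 / 12 557) = 28.62 mm.

k_x ≈ 29 mm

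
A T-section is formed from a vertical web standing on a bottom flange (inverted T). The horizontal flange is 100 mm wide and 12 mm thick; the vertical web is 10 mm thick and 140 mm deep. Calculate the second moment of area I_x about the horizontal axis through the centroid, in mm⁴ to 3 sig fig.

I_x ≈ 6.03 × 10⁶ mm⁴

Break the section into simple shapes (no overlaps), measuring from the bottom-left corner of the bounding box.
Flange: 100 × 12, A = 1 200 mm², y = 6 mm, Ī = 14 400 mm⁴.
Web: 10 × 140, A = 1 400 mm², y = 82 mm, Ī = 2 286 667 mm⁴.
Centroid: ȳ = ΣA·y / ΣA = 46.923 mm.
Transfer each piece to the horizontal axis through the centroid using Ī + A·d² with d = y − 46.923:
  flange: d = -40.923 mm → contributes +2 024 038 mm⁴
  web: d = 35.077 mm → contributes +4 009 213 mm⁴
Total I = 6 033 251 mm⁴.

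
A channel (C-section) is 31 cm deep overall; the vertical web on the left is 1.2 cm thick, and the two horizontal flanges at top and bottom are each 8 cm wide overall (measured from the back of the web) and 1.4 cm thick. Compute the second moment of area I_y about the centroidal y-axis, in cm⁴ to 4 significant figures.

Break the section into simple shapes (no overlaps), measuring from the bottom-left corner of the bounding box.
Web: 1.2 × 31, A = 37.2 cm², x = 0.6 cm, Ī = 4.464 cm⁴.
Top flange (beyond web): 6.8 × 1.4, A = 9.52 cm², x = 4.6 cm, Ī = 36.6837 cm⁴.
Bottom flange (beyond web): 6.8 × 1.4, A = 9.52 cm², x = 4.6 cm, Ī = 36.6837 cm⁴.
Centroid: x̄ = ΣA·x / ΣA = 1.9542 cm.
Transfer each piece to the centroidal y-axis using Ī + A·d² with d = x − 1.9542:
  web: d = -1.3542 cm → contributes +72.6831 cm⁴
  top flange (beyond web): d = 2.6458 cm → contributes +103.326 cm⁴
  bottom flange (beyond web): d = 2.6458 cm → contributes +103.326 cm⁴
Total I = 279.336 cm⁴.

I_y ≈ 279.3 cm⁴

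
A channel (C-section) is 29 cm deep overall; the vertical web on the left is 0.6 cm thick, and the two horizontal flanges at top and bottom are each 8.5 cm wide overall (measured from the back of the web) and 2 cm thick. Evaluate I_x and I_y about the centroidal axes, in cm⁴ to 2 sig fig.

I_x ≈ 7000 cm⁴, I_y ≈ 370 cm⁴

Break the section into simple shapes (no overlaps), measuring from the bottom-left corner of the bounding box.
Web: 0.6 × 29, A = 17.4 cm², y = 14.5 cm, Ī = 1 219 cm⁴.
Top flange (beyond web): 7.9 × 2, A = 15.8 cm², y = 28 cm, Ī = 5.267 cm⁴.
Bottom flange (beyond web): 7.9 × 2, A = 15.8 cm², y = 1 cm, Ī = 5.267 cm⁴.
By symmetry the centroid is at mid-height, ȳ = 14.5 cm.
Transfer each piece to the centroidal x-axis using Ī + A·d² with d = y − 14.5:
  web: d = 0 cm → contributes +1 219 cm⁴
  top flange (beyond web): d = 13.5 cm → contributes +2 885 cm⁴
  bottom flange (beyond web): d = -13.5 cm → contributes +2 885 cm⁴
Total I = 6 989 cm⁴.
For the y-axis: x̄ = 3.041 cm.
Repeating about the centroidal y-axis gives I_y = 367.6 cm⁴.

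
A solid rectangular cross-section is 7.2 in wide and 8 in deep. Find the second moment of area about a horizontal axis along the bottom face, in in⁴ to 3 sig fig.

I_base ≈ 1230 in⁴

The section: 7.2 × 8, A = 57.6 in², y = 4 in, Ī = 307.2 in⁴.
Transfer it to a horizontal axis along the bottom face using Ī + A·d² with d = y − 0:
  the section: d = 4 in → contributes +1228.8 in⁴
Total I = 1228.8 in⁴.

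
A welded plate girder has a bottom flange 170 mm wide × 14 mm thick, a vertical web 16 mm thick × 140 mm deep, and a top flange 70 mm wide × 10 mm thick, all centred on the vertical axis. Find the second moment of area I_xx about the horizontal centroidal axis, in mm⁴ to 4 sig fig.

I_xx ≈ 1.854 × 10⁷ mm⁴

Decompose the section into non-overlapping parts with the origin at the bottom-left of its bounding rectangle.
Bottom plate: 170 × 14, A = 2 380 mm², y = 7 mm, Ī = 38873.3 mm⁴.
Web plate: 16 × 140, A = 2 240 mm², y = 84 mm, Ī = 3 658 667 mm⁴.
Top plate: 70 × 10, A = 700 mm², y = 159 mm, Ī = 5833.33 mm⁴.
Centroid: ȳ = ΣA·y / ΣA = 59.4211 mm.
Transfer each piece to the horizontal centroidal axis using Ī + A·d² with d = y − 59.4211:
  bottom plate: d = -52.4211 mm → contributes +6 579 034 mm⁴
  web plate: d = 24.5789 mm → contributes +5 011 906 mm⁴
  top plate: d = 99.5789 mm → contributes +6 947 010 mm⁴
Total I = 18 537 950 mm⁴.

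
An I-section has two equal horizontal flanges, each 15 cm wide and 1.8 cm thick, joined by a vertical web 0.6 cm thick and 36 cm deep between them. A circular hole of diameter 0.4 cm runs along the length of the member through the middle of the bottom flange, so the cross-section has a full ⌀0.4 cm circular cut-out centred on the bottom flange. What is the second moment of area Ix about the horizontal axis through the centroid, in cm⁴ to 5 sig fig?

Decompose the section into non-overlapping parts with the origin at the bottom-left of its bounding rectangle.
Bottom flange: 15 × 1.8, A = 27 cm², y = 0.9 cm, Ī = 7.29 cm⁴.
Web: 0.6 × 36, A = 21.6 cm², y = 19.8 cm, Ī = 2332.8 cm⁴.
Top flange: 15 × 1.8, A = 27 cm², y = 38.7 cm, Ī = 7.29 cm⁴.
Hole (subtracted): ⌀0.4, A = 0.1256637 cm², y = 0.9 cm, Ī = 0.001256637 cm⁴.
Centroid: ȳ = ΣA·y / ΣA = 19.83147 cm.
Transfer each piece to the horizontal axis through the centroid using Ī + A·d² with d = y − 19.83147:
  bottom flange: d = -18.93147 cm → contributes +9684.103 cm⁴
  web: d = -0.03146823 cm → contributes +2332.821 cm⁴
  top flange: d = 18.86853 cm → contributes +9619.87 cm⁴
  hole: d = -18.93147 cm → contributes −45.03919 cm⁴
Total I = 21591.76 cm⁴.

Ix ≈ 2.1592 × 10⁴ cm⁴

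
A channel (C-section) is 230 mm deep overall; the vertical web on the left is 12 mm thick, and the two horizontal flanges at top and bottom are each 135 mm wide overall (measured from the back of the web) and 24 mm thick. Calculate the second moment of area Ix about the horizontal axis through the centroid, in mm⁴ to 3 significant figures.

Ix ≈ 7.51 × 10⁷ mm⁴

Decompose the section into non-overlapping parts with the origin at the bottom-left of its bounding rectangle.
Web: 12 × 230, A = 2 760 mm², y = 115 mm, Ī = 12 167 000 mm⁴.
Top flange (beyond web): 123 × 24, A = 2 952 mm², y = 218 mm, Ī = 141 696 mm⁴.
Bottom flange (beyond web): 123 × 24, A = 2 952 mm², y = 12 mm, Ī = 141 696 mm⁴.
By symmetry the centroid is at mid-height, ȳ = 115 mm.
Transfer each piece to the horizontal axis through the centroid using Ī + A·d² with d = y − 115:
  web: d = 0 mm → contributes +12 167 000 mm⁴
  top flange (beyond web): d = 103 mm → contributes +31 459 464 mm⁴
  bottom flange (beyond web): d = -103 mm → contributes +31 459 464 mm⁴
Total I = 75 085 928 mm⁴.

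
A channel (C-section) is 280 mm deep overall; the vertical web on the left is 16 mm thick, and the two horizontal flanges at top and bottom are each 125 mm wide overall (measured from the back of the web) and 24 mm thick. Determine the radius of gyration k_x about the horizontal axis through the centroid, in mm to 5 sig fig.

k_x ≈ 108.93 mm

Treat the section as a set of non-overlapping primitives; coordinates are from the bounding-box lower-left.
Web: 16 × 280, A = 4 480 mm², y = 140 mm, Ī = 29 269 333 mm⁴.
Top flange (beyond web): 109 × 24, A = 2 616 mm², y = 268 mm, Ī = 125 568 mm⁴.
Bottom flange (beyond web): 109 × 24, A = 2 616 mm², y = 12 mm, Ī = 125 568 mm⁴.
By symmetry the centroid is at mid-height, ȳ = 140 mm.
Transfer each piece to the horizontal axis through the centroid using Ī + A·d² with d = y − 140:
  web: d = 0 mm → contributes +29 269 333 mm⁴
  top flange (beyond web): d = 128 mm → contributes +42 986 112 mm⁴
  bottom flange (beyond web): d = -128 mm → contributes +42 986 112 mm⁴
Total I = 115 241 557 mm⁴.
Radius of gyration: k = √(I/A) = √(115 241 557 / 9 712) = 108.9307 mm.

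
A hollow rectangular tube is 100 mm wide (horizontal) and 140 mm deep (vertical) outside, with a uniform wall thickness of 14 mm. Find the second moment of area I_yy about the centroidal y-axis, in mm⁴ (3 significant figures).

Treat the section as a set of non-overlapping primitives; coordinates are from the bounding-box lower-left.
Outer rectangle: 100 × 140, A = 14 000 mm², x = 50 mm, Ī = 11 666 667 mm⁴.
Inner void (subtracted): 72 × 112, A = 8 064 mm², x = 50 mm, Ī = 3 483 648 mm⁴.
By symmetry the centroid is at mid-width, x̄ = 50 mm.
All pieces are centred on the centroidal y-axis, so I = ΣĪ (holes subtracted) = 8 183 019 mm⁴.

I_yy ≈ 8.18 × 10⁶ mm⁴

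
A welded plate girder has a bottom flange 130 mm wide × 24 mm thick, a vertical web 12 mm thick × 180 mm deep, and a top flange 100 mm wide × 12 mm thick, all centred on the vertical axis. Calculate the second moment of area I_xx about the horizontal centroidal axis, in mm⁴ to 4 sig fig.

Break the section into simple shapes (no overlaps), measuring from the bottom-left corner of the bounding box.
Bottom plate: 130 × 24, A = 3 120 mm², y = 12 mm, Ī = 149 760 mm⁴.
Web plate: 12 × 180, A = 2 160 mm², y = 114 mm, Ī = 5 832 000 mm⁴.
Top plate: 100 × 12, A = 1 200 mm², y = 210 mm, Ī = 14 400 mm⁴.
Centroid: ȳ = ΣA·y / ΣA = 82.6667 mm.
Transfer each piece to the horizontal centroidal axis using Ī + A·d² with d = y − 82.6667:
  bottom plate: d = -70.6667 mm → contributes +15 730 347 mm⁴
  web plate: d = 31.3333 mm → contributes +7 952 640 mm⁴
  top plate: d = 127.333 mm → contributes +19 470 933 mm⁴
Total I = 43 153 920 mm⁴.

I_xx ≈ 4.315 × 10⁷ mm⁴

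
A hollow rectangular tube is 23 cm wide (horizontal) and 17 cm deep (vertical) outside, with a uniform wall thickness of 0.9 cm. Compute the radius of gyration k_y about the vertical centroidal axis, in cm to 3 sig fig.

Treat the section as a set of non-overlapping primitives; coordinates are from the bounding-box lower-left.
Outer rectangle: 23 × 17, A = 391 cm², x = 11.5 cm, Ī = 17 237 cm⁴.
Inner void (subtracted): 21.2 × 15.2, A = 322.24 cm², x = 11.5 cm, Ī = 12 069 cm⁴.
By symmetry the centroid is at mid-width, x̄ = 11.5 cm.
All pieces are centred on the vertical centroidal axis, so I = ΣĪ (holes subtracted) = 5167.6 cm⁴.
Radius of gyration: k = √(I/A) = √(5167.6 / 68.76) = 8.6692 cm.

k_y ≈ 8.67 cm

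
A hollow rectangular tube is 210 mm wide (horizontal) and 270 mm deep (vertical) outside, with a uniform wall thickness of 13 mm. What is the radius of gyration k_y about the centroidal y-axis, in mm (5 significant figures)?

k_y ≈ 83.198 mm

Break the section into simple shapes (no overlaps), measuring from the bottom-left corner of the bounding box.
Outer rectangle: 210 × 270, A = 56 700 mm², x = 105 mm, Ī = 208 372 500 mm⁴.
Inner void (subtracted): 184 × 244, A = 44 896 mm², x = 105 mm, Ī = 126 666 581 mm⁴.
By symmetry the centroid is at mid-width, x̄ = 105 mm.
All pieces are centred on the centroidal y-axis, so I = ΣĪ (holes subtracted) = 81 705 919 mm⁴.
Radius of gyration: k = √(I/A) = √(81 705 919 / 11 804) = 83.19786 mm.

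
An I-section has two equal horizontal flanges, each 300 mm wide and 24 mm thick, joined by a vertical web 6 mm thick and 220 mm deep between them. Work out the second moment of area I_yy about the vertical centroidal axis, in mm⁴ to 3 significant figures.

Break the section into simple shapes (no overlaps), measuring from the bottom-left corner of the bounding box.
Bottom flange: 300 × 24, A = 7 200 mm², x = 150 mm, Ī = 54 000 000 mm⁴.
Web: 6 × 220, A = 1 320 mm², x = 150 mm, Ī = 3 960 mm⁴.
Top flange: 300 × 24, A = 7 200 mm², x = 150 mm, Ī = 54 000 000 mm⁴.
By symmetry the centroid is at mid-width, x̄ = 150 mm.
All pieces are centred on the vertical centroidal axis, so I = ΣĪ = 108 003 960 mm⁴.

I_yy ≈ 1.08 × 10⁸ mm⁴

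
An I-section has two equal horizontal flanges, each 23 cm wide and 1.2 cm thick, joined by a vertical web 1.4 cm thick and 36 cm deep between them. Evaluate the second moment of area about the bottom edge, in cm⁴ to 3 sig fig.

I_base ≈ 6.35 × 10⁴ cm⁴

Break the section into simple shapes (no overlaps), measuring from the bottom-left corner of the bounding box.
Bottom flange: 23 × 1.2, A = 27.6 cm², y = 0.6 cm, Ī = 3.312 cm⁴.
Web: 1.4 × 36, A = 50.4 cm², y = 19.2 cm, Ī = 5443.2 cm⁴.
Top flange: 23 × 1.2, A = 27.6 cm², y = 37.8 cm, Ī = 3.312 cm⁴.
Transfer each piece to a horizontal axis along the bottom face using Ī + A·d² with d = y − 0:
  bottom flange: d = 0.6 cm → contributes +13.248 cm⁴
  web: d = 19.2 cm → contributes +24 023 cm⁴
  top flange: d = 37.8 cm → contributes +39 439 cm⁴
Total I = 63 475 cm⁴.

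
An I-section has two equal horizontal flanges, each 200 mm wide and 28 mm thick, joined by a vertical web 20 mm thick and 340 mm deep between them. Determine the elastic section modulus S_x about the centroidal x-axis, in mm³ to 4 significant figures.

S_x ≈ 2.250 × 10⁶ mm³

Treat the section as a set of non-overlapping primitives; coordinates are from the bounding-box lower-left.
Bottom flange: 200 × 28, A = 5 600 mm², y = 14 mm, Ī = 365 867 mm⁴.
Web: 20 × 340, A = 6 800 mm², y = 198 mm, Ī = 65 506 667 mm⁴.
Top flange: 200 × 28, A = 5 600 mm², y = 382 mm, Ī = 365 867 mm⁴.
By symmetry the centroid is at mid-height, ȳ = 198 mm.
Transfer each piece to the centroidal x-axis using Ī + A·d² with d = y − 198:
  bottom flange: d = -184 mm → contributes +189 959 467 mm⁴
  web: d = 0 mm → contributes +65 506 667 mm⁴
  top flange: d = 184 mm → contributes +189 959 467 mm⁴
Total I = 445 425 600 mm⁴.
Extreme fibre distance c = 198 mm; S = I/c = 2 249 624 mm³.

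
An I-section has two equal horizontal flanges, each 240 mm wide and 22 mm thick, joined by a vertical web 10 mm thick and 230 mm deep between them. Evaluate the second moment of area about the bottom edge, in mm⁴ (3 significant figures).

I_base ≈ 4.20 × 10⁸ mm⁴

Break the section into simple shapes (no overlaps), measuring from the bottom-left corner of the bounding box.
Bottom flange: 240 × 22, A = 5 280 mm², y = 11 mm, Ī = 212 960 mm⁴.
Web: 10 × 230, A = 2 300 mm², y = 137 mm, Ī = 10 139 167 mm⁴.
Top flange: 240 × 22, A = 5 280 mm², y = 263 mm, Ī = 212 960 mm⁴.
Transfer each piece to the base of the section using Ī + A·d² with d = y − 0:
  bottom flange: d = 11 mm → contributes +851 840 mm⁴
  web: d = 137 mm → contributes +53 307 867 mm⁴
  top flange: d = 263 mm → contributes +365 425 280 mm⁴
Total I = 419 584 987 mm⁴.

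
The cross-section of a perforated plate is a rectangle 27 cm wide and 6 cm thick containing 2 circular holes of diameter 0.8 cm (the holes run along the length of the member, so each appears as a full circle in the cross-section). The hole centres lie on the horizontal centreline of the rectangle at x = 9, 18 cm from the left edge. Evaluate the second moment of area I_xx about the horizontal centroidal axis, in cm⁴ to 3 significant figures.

I_xx ≈ 486 cm⁴

Split into non-overlapping primitives; take the origin at the lower-left of the bounding box.
Plate: 27 × 6, A = 162 cm², y = 3 cm, Ī = 486 cm⁴.
Hole 1 (subtracted): ⌀0.8, A = 0.50265 cm², y = 3 cm, Ī = 0.020106 cm⁴.
Hole 2 (subtracted): ⌀0.8, A = 0.50265 cm², y = 3 cm, Ī = 0.020106 cm⁴.
By symmetry the centroid is at mid-height, ȳ = 3 cm.
All pieces are centred on the horizontal centroidal axis, so I = ΣĪ (holes subtracted) = 485.96 cm⁴.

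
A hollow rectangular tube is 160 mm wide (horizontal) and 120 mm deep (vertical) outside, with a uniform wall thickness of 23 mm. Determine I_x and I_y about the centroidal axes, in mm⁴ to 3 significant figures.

I_x ≈ 1.92 × 10⁷ mm⁴, I_y ≈ 3.18 × 10⁷ mm⁴

Split into non-overlapping primitives; take the origin at the lower-left of the bounding box.
Outer rectangle: 160 × 120, A = 19 200 mm², y = 60 mm, Ī = 23 040 000 mm⁴.
Inner void (subtracted): 114 × 74, A = 8 436 mm², y = 60 mm, Ī = 3 849 628 mm⁴.
By symmetry the centroid is at mid-height, ȳ = 60 mm.
All pieces are centred on the centroidal x-axis, so I = ΣĪ (holes subtracted) = 19 190 372 mm⁴.
Repeating about the centroidal y-axis gives I_y = 31 823 812 mm⁴.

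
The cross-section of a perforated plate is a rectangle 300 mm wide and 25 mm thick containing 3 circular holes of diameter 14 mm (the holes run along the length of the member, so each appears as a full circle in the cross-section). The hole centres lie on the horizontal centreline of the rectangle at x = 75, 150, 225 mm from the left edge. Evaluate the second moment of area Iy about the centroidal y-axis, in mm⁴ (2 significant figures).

Break the section into simple shapes (no overlaps), measuring from the bottom-left corner of the bounding box.
Plate: 300 × 25, A = 7 500 mm², x = 150 mm, Ī = 56 250 000 mm⁴.
Hole 1 (subtracted): ⌀14, A = 153.9 mm², x = 75 mm, Ī = 1 886 mm⁴.
Hole 2 (subtracted): ⌀14, A = 153.9 mm², x = 150 mm, Ī = 1 886 mm⁴.
Hole 3 (subtracted): ⌀14, A = 153.9 mm², x = 225 mm, Ī = 1 886 mm⁴.
By symmetry the centroid is at mid-width, x̄ = 150 mm.
Transfer each piece to the centroidal y-axis using Ī + A·d² with d = x − 150:
  plate: d = 0 mm → contributes +56 250 000 mm⁴
  hole 1: d = -75 mm → contributes −867 787 mm⁴
  hole 2: d = 0 mm → contributes −1 886 mm⁴
  hole 3: d = 75 mm → contributes −867 787 mm⁴
Total I = 54 512 540 mm⁴.

Iy ≈ 5.5 × 10⁷ mm⁴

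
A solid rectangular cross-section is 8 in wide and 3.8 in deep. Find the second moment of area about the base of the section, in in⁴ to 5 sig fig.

I_base ≈ 146.33 in⁴

The section: 8 × 3.8, A = 30.4 in², y = 1.9 in, Ī = 36.58133 in⁴.
Transfer it to the bottom edge using Ī + A·d² with d = y − 0:
  the section: d = 1.9 in → contributes +146.3253 in⁴
Total I = 146.3253 in⁴.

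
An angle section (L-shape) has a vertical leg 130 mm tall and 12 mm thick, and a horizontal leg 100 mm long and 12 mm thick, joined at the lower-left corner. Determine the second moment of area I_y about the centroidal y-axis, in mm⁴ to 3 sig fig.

I_y ≈ 2.27 × 10⁶ mm⁴

Treat the section as a set of non-overlapping primitives; coordinates are from the bounding-box lower-left.
Vertical leg: 12 × 130, A = 1 560 mm², x = 6 mm, Ī = 18 720 mm⁴.
Horizontal leg (remainder): 88 × 12, A = 1 056 mm², x = 56 mm, Ī = 681 472 mm⁴.
Centroid: x̄ = ΣA·x / ΣA = 26.183 mm.
Transfer each piece to the centroidal y-axis using Ī + A·d² with d = x − 26.183:
  vertical leg: d = -20.183 mm → contributes +654 222 mm⁴
  horizontal leg (remainder): d = 29.817 mm → contributes +1 620 282 mm⁴
Total I = 2 274 504 mm⁴.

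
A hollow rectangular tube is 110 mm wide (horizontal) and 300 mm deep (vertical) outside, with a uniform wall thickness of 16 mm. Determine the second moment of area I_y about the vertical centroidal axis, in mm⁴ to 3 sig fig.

Break the section into simple shapes (no overlaps), measuring from the bottom-left corner of the bounding box.
Outer rectangle: 110 × 300, A = 33 000 mm², x = 55 mm, Ī = 33 275 000 mm⁴.
Inner void (subtracted): 78 × 268, A = 20 904 mm², x = 55 mm, Ī = 10 598 328 mm⁴.
By symmetry the centroid is at mid-width, x̄ = 55 mm.
All pieces are centred on the vertical centroidal axis, so I = ΣĪ (holes subtracted) = 22 676 672 mm⁴.

I_y ≈ 2.27 × 10⁷ mm⁴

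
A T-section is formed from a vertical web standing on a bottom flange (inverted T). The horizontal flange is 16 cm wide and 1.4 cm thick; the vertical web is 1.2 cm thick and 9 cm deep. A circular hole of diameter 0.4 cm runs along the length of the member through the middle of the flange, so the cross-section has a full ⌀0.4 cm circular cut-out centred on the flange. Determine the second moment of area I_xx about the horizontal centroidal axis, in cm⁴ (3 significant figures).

Break the section into simple shapes (no overlaps), measuring from the bottom-left corner of the bounding box.
Flange: 16 × 1.4, A = 22.4 cm², y = 0.7 cm, Ī = 3.6587 cm⁴.
Web: 1.2 × 9, A = 10.8 cm², y = 5.9 cm, Ī = 72.9 cm⁴.
Hole (subtracted): ⌀0.4, A = 0.12566 cm², y = 0.7 cm, Ī = 0.0012566 cm⁴.
Centroid: ȳ = ΣA·y / ΣA = 2.398 cm.
Transfer each piece to the horizontal centroidal axis using Ī + A·d² with d = y − 2.398:
  flange: d = -1.698 cm → contributes +68.242 cm⁴
  web: d = 3.502 cm → contributes +205.35 cm⁴
  hole: d = -1.698 cm → contributes −0.36357 cm⁴
Total I = 273.23 cm⁴.

I_xx ≈ 273 cm⁴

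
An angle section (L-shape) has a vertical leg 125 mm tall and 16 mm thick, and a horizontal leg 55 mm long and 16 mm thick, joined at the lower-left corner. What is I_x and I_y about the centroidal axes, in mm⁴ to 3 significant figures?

I_x ≈ 4.03 × 10⁶ mm⁴, I_y ≈ 4.81 × 10⁵ mm⁴

Decompose the section into non-overlapping parts with the origin at the bottom-left of its bounding rectangle.
Vertical leg: 16 × 125, A = 2 000 mm², y = 62.5 mm, Ī = 2 604 167 mm⁴.
Horizontal leg (remainder): 39 × 16, A = 624 mm², y = 8 mm, Ī = 13 312 mm⁴.
Centroid: ȳ = ΣA·y / ΣA = 49.54 mm.
Transfer each piece to the centroidal x-axis using Ī + A·d² with d = y − 49.54:
  vertical leg: d = 12.96 mm → contributes +2 940 109 mm⁴
  horizontal leg (remainder): d = -41.54 mm → contributes +1 090 050 mm⁴
Total I = 4 030 159 mm⁴.
For the y-axis: x̄ = 14.54 mm.
Repeating about the centroidal y-axis gives I_y = 481 439 mm⁴.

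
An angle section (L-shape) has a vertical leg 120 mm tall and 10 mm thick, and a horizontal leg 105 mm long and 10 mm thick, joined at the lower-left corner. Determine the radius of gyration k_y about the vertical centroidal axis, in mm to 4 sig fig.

k_y ≈ 31.89 mm

Split into non-overlapping primitives; take the origin at the lower-left of the bounding box.
Vertical leg: 10 × 120, A = 1 200 mm², x = 5 mm, Ī = 10 000 mm⁴.
Horizontal leg (remainder): 95 × 10, A = 950 mm², x = 57.5 mm, Ī = 714 479 mm⁴.
Centroid: x̄ = ΣA·x / ΣA = 28.1977 mm.
Transfer each piece to the vertical centroidal axis using Ī + A·d² with d = x − 28.1977:
  vertical leg: d = -23.1977 mm → contributes +655 759 mm⁴
  horizontal leg (remainder): d = 29.3023 mm → contributes +1 530 174 mm⁴
Total I = 2 185 933 mm⁴.
Radius of gyration: k = √(I/A) = √(2 185 933 / 2 150) = 31.8859 mm.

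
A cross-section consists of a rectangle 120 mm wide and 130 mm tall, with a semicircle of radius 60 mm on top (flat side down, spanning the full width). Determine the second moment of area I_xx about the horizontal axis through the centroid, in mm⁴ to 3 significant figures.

I_xx ≈ 5.74 × 10⁷ mm⁴

Treat the section as a set of non-overlapping primitives; coordinates are from the bounding-box lower-left.
Rectangular body: 120 × 130, A = 15 600 mm², y = 65 mm, Ī = 21 970 000 mm⁴.
Semicircular cap: semicircle r = 60, A = 5654.9 mm², y = 155.46 mm, Ī = 1 422 450 mm⁴.
Centroid: ȳ = ΣA·y / ΣA = 89.068 mm.
Transfer each piece to the horizontal axis through the centroid using Ī + A·d² with d = y − 89.068:
  rectangular body: d = -24.068 mm → contributes +31 006 739 mm⁴
  semicircular cap: d = 66.397 mm → contributes +26 351 973 mm⁴
Total I = 57 358 712 mm⁴.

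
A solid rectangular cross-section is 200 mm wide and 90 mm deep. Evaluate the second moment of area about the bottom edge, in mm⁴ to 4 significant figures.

I_base ≈ 4.860 × 10⁷ mm⁴

The section: 200 × 90, A = 18 000 mm², y = 45 mm, Ī = 12 150 000 mm⁴.
Transfer it to a horizontal axis along the bottom face using Ī + A·d² with d = y − 0:
  the section: d = 45 mm → contributes +48 600 000 mm⁴
Total I = 48 600 000 mm⁴.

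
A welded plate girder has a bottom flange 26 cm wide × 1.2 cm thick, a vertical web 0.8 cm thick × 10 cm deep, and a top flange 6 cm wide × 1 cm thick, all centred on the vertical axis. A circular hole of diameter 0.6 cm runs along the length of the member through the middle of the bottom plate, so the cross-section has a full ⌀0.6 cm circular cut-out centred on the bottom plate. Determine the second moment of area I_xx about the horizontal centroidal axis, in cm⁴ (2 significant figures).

Break the section into simple shapes (no overlaps), measuring from the bottom-left corner of the bounding box.
Bottom plate: 26 × 1.2, A = 31.2 cm², y = 0.6 cm, Ī = 3.744 cm⁴.
Web plate: 0.8 × 10, A = 8 cm², y = 6.2 cm, Ī = 66.67 cm⁴.
Top plate: 6 × 1, A = 6 cm², y = 11.7 cm, Ī = 0.5 cm⁴.
Hole (subtracted): ⌀0.6, A = 0.2827 cm², y = 0.6 cm, Ī = 0.006362 cm⁴.
Centroid: ȳ = ΣA·y / ΣA = 3.08 cm.
Transfer each piece to the horizontal centroidal axis using Ī + A·d² with d = y − 3.08:
  bottom plate: d = -2.48 cm → contributes +195.7 cm⁴
  web plate: d = 3.12 cm → contributes +144.5 cm⁴
  top plate: d = 8.62 cm → contributes +446.3 cm⁴
  hole: d = -2.48 cm → contributes −1.746 cm⁴
Total I = 784.8 cm⁴.

I_xx ≈ 780 cm⁴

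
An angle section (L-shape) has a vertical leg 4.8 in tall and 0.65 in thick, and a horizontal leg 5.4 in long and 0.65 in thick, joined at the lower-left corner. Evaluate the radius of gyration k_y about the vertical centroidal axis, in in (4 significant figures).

k_y ≈ 1.666 in

Split into non-overlapping primitives; take the origin at the lower-left of the bounding box.
Vertical leg: 0.65 × 4.8, A = 3.12 in², x = 0.325 in, Ī = 0.10985 in⁴.
Horizontal leg (remainder): 4.75 × 0.65, A = 3.0875 in², x = 3.025 in, Ī = 5.80514 in⁴.
Centroid: x̄ = ΣA·x / ΣA = 1.66793 in.
Transfer each piece to the vertical centroidal axis using Ī + A·d² with d = x − 1.66793:
  vertical leg: d = -1.34293 in → contributes +5.73666 in⁴
  horizontal leg (remainder): d = 1.35707 in → contributes +11.4912 in⁴
Total I = 17.2279 in⁴.
Radius of gyration: k = √(I/A) = √(17.2279 / 6.2075) = 1.66593 in.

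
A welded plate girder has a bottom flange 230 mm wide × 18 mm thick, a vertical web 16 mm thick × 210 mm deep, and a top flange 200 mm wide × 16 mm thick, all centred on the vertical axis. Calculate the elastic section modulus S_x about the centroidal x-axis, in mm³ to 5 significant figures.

Treat the section as a set of non-overlapping primitives; coordinates are from the bounding-box lower-left.
Bottom plate: 230 × 18, A = 4 140 mm², y = 9 mm, Ī = 111 780 mm⁴.
Web plate: 16 × 210, A = 3 360 mm², y = 123 mm, Ī = 12 348 000 mm⁴.
Top plate: 200 × 16, A = 3 200 mm², y = 236 mm, Ī = 68266.67 mm⁴.
Centroid: ȳ = ΣA·y / ΣA = 112.686 mm.
Transfer each piece to the centroidal x-axis using Ī + A·d² with d = y − 112.686:
  bottom plate: d = -103.686 mm → contributes +44 620 020 mm⁴
  web plate: d = 10.31402 mm → contributes +12 705 433 mm⁴
  top plate: d = 123.314 mm → contributes +48 728 578 mm⁴
Total I = 106 054 032 mm⁴.
Extreme fibre distance c = 131.314 mm; S = I/c = 807636.8 mm³.

S_x ≈ 8.0764 × 10⁵ mm³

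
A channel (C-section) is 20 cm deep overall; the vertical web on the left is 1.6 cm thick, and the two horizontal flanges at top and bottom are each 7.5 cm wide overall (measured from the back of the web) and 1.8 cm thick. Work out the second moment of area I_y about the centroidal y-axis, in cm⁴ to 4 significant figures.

Split into non-overlapping primitives; take the origin at the lower-left of the bounding box.
Web: 1.6 × 20, A = 32 cm², x = 0.8 cm, Ī = 6.82667 cm⁴.
Top flange (beyond web): 5.9 × 1.8, A = 10.62 cm², x = 4.55 cm, Ī = 30.8069 cm⁴.
Bottom flange (beyond web): 5.9 × 1.8, A = 10.62 cm², x = 4.55 cm, Ī = 30.8069 cm⁴.
Centroid: x̄ = ΣA·x / ΣA = 2.29606 cm.
Transfer each piece to the centroidal y-axis using Ī + A·d² with d = x − 2.29606:
  web: d = -1.49606 cm → contributes +78.4485 cm⁴
  top flange (beyond web): d = 2.25394 cm → contributes +84.7593 cm⁴
  bottom flange (beyond web): d = 2.25394 cm → contributes +84.7593 cm⁴
Total I = 247.967 cm⁴.

I_y ≈ 248.0 cm⁴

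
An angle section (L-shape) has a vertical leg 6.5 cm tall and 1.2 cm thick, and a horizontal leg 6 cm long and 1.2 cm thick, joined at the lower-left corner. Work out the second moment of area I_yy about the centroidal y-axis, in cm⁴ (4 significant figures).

I_yy ≈ 41.81 cm⁴

Treat the section as a set of non-overlapping primitives; coordinates are from the bounding-box lower-left.
Vertical leg: 1.2 × 6.5, A = 7.8 cm², x = 0.6 cm, Ī = 0.936 cm⁴.
Horizontal leg (remainder): 4.8 × 1.2, A = 5.76 cm², x = 3.6 cm, Ī = 11.0592 cm⁴.
Centroid: x̄ = ΣA·x / ΣA = 1.87434 cm.
Transfer each piece to the centroidal y-axis using Ī + A·d² with d = x − 1.87434:
  vertical leg: d = -1.27434 cm → contributes +13.6027 cm⁴
  horizontal leg (remainder): d = 1.72566 cm → contributes +28.212 cm⁴
Total I = 41.8147 cm⁴.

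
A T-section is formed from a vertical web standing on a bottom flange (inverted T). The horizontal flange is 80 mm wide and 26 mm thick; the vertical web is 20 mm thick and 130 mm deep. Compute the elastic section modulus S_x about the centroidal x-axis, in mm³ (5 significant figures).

S_x ≈ 1.0845 × 10⁵ mm³

Break the section into simple shapes (no overlaps), measuring from the bottom-left corner of the bounding box.
Flange: 80 × 26, A = 2 080 mm², y = 13 mm, Ī = 117173.3 mm⁴.
Web: 20 × 130, A = 2 600 mm², y = 91 mm, Ī = 3 661 667 mm⁴.
Centroid: ȳ = ΣA·y / ΣA = 56.33333 mm.
Transfer each piece to the centroidal x-axis using Ī + A·d² with d = y − 56.33333:
  flange: d = -43.33333 mm → contributes +4 022 951 mm⁴
  web: d = 34.66667 mm → contributes +6 786 289 mm⁴
Total I = 10 809 240 mm⁴.
Extreme fibre distance c = 99.66667 mm; S = I/c = 108453.9 mm³.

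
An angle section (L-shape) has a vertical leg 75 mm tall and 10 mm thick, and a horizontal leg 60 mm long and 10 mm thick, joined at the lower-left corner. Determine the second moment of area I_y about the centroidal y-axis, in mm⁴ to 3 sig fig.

I_y ≈ 3.80 × 10⁵ mm⁴

Decompose the section into non-overlapping parts with the origin at the bottom-left of its bounding rectangle.
Vertical leg: 10 × 75, A = 750 mm², x = 5 mm, Ī = 6 250 mm⁴.
Horizontal leg (remainder): 50 × 10, A = 500 mm², x = 35 mm, Ī = 104 167 mm⁴.
Centroid: x̄ = ΣA·x / ΣA = 17 mm.
Transfer each piece to the centroidal y-axis using Ī + A·d² with d = x − 17:
  vertical leg: d = -12 mm → contributes +114 250 mm⁴
  horizontal leg (remainder): d = 18 mm → contributes +266 167 mm⁴
Total I = 380 417 mm⁴.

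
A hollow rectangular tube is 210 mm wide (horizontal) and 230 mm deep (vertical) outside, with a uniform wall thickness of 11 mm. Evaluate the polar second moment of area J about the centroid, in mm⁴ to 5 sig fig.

Split into non-overlapping primitives; take the origin at the lower-left of the bounding box.
Outer rectangle: 210 × 230, A = 48 300 mm², y = 115 mm, Ī = 212 922 500 mm⁴.
Inner void (subtracted): 188 × 208, A = 39 104 mm², y = 115 mm, Ī = 140 982 955 mm⁴.
By symmetry the centroid is at mid-height, ȳ = 115 mm.
All pieces are centred on the centroidal x-axis, so I = ΣĪ (holes subtracted) = 71 939 545 mm⁴.
Repeating about the centroidal y-axis gives I_y = 62 328 185 mm⁴.
Polar second moment: J = I_x + I_y = 134 267 731 mm⁴.

J ≈ 1.3427 × 10⁸ mm⁴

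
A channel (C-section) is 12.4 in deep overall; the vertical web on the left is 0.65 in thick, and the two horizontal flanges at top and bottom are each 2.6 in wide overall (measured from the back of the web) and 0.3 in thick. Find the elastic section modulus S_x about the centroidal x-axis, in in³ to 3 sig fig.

Decompose the section into non-overlapping parts with the origin at the bottom-left of its bounding rectangle.
Web: 0.65 × 12.4, A = 8.06 in², y = 6.2 in, Ī = 103.28 in⁴.
Top flange (beyond web): 1.95 × 0.3, A = 0.585 in², y = 12.25 in, Ī = 0.0043875 in⁴.
Bottom flange (beyond web): 1.95 × 0.3, A = 0.585 in², y = 0.15 in, Ī = 0.0043875 in⁴.
By symmetry the centroid is at mid-height, ȳ = 6.2 in.
Transfer each piece to the centroidal x-axis using Ī + A·d² with d = y − 6.2:
  web: d = 0 in → contributes +103.28 in⁴
  top flange (beyond web): d = 6.05 in → contributes +21.417 in⁴
  bottom flange (beyond web): d = -6.05 in → contributes +21.417 in⁴
Total I = 146.11 in⁴.
Extreme fibre distance c = 6.2 in; S = I/c = 23.566 in³.

S_x ≈ 23.6 in³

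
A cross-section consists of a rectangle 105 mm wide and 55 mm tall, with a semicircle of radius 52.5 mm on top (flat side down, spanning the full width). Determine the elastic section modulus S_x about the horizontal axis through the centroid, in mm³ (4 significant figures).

S_x ≈ 1.435 × 10⁵ mm³

Split into non-overlapping primitives; take the origin at the lower-left of the bounding box.
Rectangular body: 105 × 55, A = 5 775 mm², y = 27.5 mm, Ī = 1 455 781 mm⁴.
Semicircular cap: semicircle r = 52.5, A = 4329.51 mm², y = 77.2817 mm, Ī = 833 814 mm⁴.
Centroid: ȳ = ΣA·y / ΣA = 48.8301 mm.
Transfer each piece to the horizontal axis through the centroid using Ī + A·d² with d = y − 48.8301:
  rectangular body: d = -21.3301 mm → contributes +4 083 253 mm⁴
  semicircular cap: d = 28.4516 mm → contributes +4 338 519 mm⁴
Total I = 8 421 772 mm⁴.
Extreme fibre distance c = 58.6699 mm; S = I/c = 143 545 mm³.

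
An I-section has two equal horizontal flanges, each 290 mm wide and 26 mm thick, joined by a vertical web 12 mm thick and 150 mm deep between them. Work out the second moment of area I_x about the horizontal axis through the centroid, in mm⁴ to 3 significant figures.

I_x ≈ 1.21 × 10⁸ mm⁴

Treat the section as a set of non-overlapping primitives; coordinates are from the bounding-box lower-left.
Bottom flange: 290 × 26, A = 7 540 mm², y = 13 mm, Ī = 424 753 mm⁴.
Web: 12 × 150, A = 1 800 mm², y = 101 mm, Ī = 3 375 000 mm⁴.
Top flange: 290 × 26, A = 7 540 mm², y = 189 mm, Ī = 424 753 mm⁴.
By symmetry the centroid is at mid-height, ȳ = 101 mm.
Transfer each piece to the horizontal axis through the centroid using Ī + A·d² with d = y − 101:
  bottom flange: d = -88 mm → contributes +58 814 513 mm⁴
  web: d = 0 mm → contributes +3 375 000 mm⁴
  top flange: d = 88 mm → contributes +58 814 513 mm⁴
Total I = 121 004 027 mm⁴.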